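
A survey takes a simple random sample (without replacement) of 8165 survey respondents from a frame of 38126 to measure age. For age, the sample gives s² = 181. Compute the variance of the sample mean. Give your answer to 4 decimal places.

0.0174

Under SRS without replacement, Var(ȳ) = (1 − f)·s²/n with f = n/N = 8165/38126 = 0.21415832.
Var(ȳ) = (1 − 0.21415832)·181/8165 = 0.78584168·0.022167789 = 0.017420373.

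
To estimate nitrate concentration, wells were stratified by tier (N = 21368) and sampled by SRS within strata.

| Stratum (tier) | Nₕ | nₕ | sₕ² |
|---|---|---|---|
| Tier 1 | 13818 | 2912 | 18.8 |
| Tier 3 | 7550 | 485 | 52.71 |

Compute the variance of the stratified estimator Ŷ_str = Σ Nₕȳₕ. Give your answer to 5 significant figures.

6.7700 × 10^6

Var(Ŷ_str) = Σₕ Nₕ²(1 − fₕ)sₕ²/nₕ.
Tier 1: 13818²·(1 − 2912/13818)·18.8/2912 = 972920.07.
Tier 3: 7550²·(1 − 485/7550)·52.71/485 = 5.7970947 × 10^6.
Sum = 6.7700148 × 10^6.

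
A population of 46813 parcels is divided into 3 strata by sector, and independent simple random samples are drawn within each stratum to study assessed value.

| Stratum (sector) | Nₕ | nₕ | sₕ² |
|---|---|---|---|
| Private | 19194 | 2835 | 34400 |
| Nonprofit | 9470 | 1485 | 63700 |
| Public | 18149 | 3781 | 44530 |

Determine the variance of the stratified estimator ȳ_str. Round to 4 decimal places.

4.6201

Var(ȳ_str) = Σₕ Wₕ²(1 − fₕ)sₕ²/nₕ with Wₕ = Nₕ/N, N = 46813.
Private: Wₕ = 0.41001431; term = 0.41001431²·(1 − 0.14770241)·34400/2835 = 1.73858.
Nonprofit: Wₕ = 0.20229423; term = 0.20229423²·(1 − 0.15681098)·63700/1485 = 1.4801473.
Public: Wₕ = 0.38769145; term = 0.38769145²·(1 − 0.20833104)·44530/3781 = 1.4013999.
Sum = 4.6201272.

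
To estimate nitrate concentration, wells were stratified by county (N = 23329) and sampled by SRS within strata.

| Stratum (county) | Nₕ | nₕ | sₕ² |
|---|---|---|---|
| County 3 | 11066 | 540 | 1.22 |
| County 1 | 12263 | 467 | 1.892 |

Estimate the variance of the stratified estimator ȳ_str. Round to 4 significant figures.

0.001560

Var(ȳ_str) = Σₕ Wₕ²(1 − fₕ)sₕ²/nₕ with Wₕ = Nₕ/N, N = 23329.
County 3: Wₕ = 0.47434524; term = 0.47434524²·(1 − 0.04879812)·1.22/540 = 4.8353493 × 10^-4.
County 1: Wₕ = 0.52565476; term = 0.52565476²·(1 − 0.03808204)·1.892/467 = 0.001076821.
Sum = 0.0015603559.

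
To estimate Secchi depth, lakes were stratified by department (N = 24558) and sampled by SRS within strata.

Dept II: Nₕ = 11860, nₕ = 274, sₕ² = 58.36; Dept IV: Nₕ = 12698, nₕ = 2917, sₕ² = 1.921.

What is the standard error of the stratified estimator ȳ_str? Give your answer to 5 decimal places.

Var(ȳ_str) = Σₕ Wₕ²(1 − fₕ)sₕ²/nₕ with Wₕ = Nₕ/N, N = 24558.
Dept II: Wₕ = 0.48293835; term = 0.48293835²·(1 − 0.02310287)·58.36/274 = 0.048528508.
Dept IV: Wₕ = 0.51706165; term = 0.51706165²·(1 − 0.22972122)·1.921/2917 = 1.3561993 × 10^-4.
Sum = 0.048664128.
SE = √(0.048664128) = 0.22060.

0.22060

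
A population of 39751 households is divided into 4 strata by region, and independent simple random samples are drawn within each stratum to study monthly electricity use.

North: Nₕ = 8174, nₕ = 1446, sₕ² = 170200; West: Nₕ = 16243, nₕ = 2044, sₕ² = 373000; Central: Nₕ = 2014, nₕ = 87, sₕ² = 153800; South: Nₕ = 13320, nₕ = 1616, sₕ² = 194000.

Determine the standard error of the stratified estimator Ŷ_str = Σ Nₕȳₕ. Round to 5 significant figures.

Var(Ŷ_str) = Σₕ Nₕ²(1 − fₕ)sₕ²/nₕ.
North: 8174²·(1 − 1446/8174)·170200/1446 = 6.4730935 × 10^9.
West: 16243²·(1 − 2044/16243)·373000/2044 = 4.2087385 × 10^10.
Central: 2014²·(1 − 87/2014)·153800/87 = 6.8608554 × 10^9.
South: 13320²·(1 − 1616/13320)·194000/1616 = 1.8715391 × 10^10.
Sum = 7.4136725 × 10^10.
SE = √(7.4136725 × 10^10) = 272280.

272280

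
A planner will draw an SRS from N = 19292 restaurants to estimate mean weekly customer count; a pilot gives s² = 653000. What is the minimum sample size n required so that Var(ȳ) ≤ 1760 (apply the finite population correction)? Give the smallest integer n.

365

Without fpc, n₀ = s²/D = 653000/1760 = 371.0227.
With fpc, (1 − n/N)·s²/n ≤ D requires n ≥ n₀/(1 + n₀/N) = 371.0227/(1 + 371.0227/19292) = 364.0219.
Rounding up, n = 365.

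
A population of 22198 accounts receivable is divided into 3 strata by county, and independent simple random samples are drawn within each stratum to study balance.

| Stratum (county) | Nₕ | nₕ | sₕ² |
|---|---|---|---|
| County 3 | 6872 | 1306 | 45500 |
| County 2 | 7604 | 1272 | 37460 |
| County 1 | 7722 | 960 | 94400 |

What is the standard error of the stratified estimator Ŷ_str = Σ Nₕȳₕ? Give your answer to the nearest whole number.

Var(Ŷ_str) = Σₕ Nₕ²(1 − fₕ)sₕ²/nₕ.
County 3: 6872²·(1 − 1306/6872)·45500/1306 = 1.3325839 × 10^9.
County 2: 7604²·(1 − 1272/7604)·37460/1272 = 1.417959 × 10^9.
County 1: 7722²·(1 − 960/7722)·94400/960 = 5.1345895 × 10^9.
Sum = 7.8851324 × 10^9.
SE = √(7.8851324 × 10^9) = 88798.

88798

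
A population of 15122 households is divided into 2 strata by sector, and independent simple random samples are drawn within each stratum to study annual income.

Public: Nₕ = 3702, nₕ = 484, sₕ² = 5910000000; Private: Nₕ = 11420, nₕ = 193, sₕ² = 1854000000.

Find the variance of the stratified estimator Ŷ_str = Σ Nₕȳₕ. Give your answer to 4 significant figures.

1.377 × 10^15

Var(Ŷ_str) = Σₕ Nₕ²(1 − fₕ)sₕ²/nₕ.
Public: 3702²·(1 − 484/3702)·5910000000/484 = 1.4546703 × 10^14.
Private: 11420²·(1 − 193/11420)·1854000000/193 = 1.2316356 × 10^15.
Sum = 1.3771026 × 10^15.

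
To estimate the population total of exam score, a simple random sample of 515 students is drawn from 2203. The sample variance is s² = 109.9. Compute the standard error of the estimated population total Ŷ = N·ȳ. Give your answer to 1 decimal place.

890.8

Var(Ŷ) = N²·Var(ȳ) = N²·(1 − n/N)·s²/n.
f = 515/2203 = 0.23377213; Var(ȳ) = 0.76622787·109.9/515 = 0.16351154.
Var(Ŷ) = 2203² · 0.16351154 = 793555.68.
SE(Ŷ) = √(793555.68) = 890.8.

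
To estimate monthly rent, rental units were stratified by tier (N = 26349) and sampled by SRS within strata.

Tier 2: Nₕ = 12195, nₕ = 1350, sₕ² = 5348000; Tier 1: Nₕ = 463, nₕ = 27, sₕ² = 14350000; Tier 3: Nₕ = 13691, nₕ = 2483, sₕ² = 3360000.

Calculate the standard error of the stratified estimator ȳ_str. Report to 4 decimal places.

34.7601

Var(ȳ_str) = Σₕ Wₕ²(1 − fₕ)sₕ²/nₕ with Wₕ = Nₕ/N, N = 26349.
Tier 2: Wₕ = 0.46282591; term = 0.46282591²·(1 − 0.11070111)·5348000/1350 = 754.64155.
Tier 1: Wₕ = 0.01757182; term = 0.01757182²·(1 − 0.05831533)·14350000/27 = 154.53517.
Tier 3: Wₕ = 0.51960226; term = 0.51960226²·(1 − 0.18136002)·3360000/2483 = 299.08703.
Sum = 1208.2638.
SE = √(1208.2638) = 34.7601.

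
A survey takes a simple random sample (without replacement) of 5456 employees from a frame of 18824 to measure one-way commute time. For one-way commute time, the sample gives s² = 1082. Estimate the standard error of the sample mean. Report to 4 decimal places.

0.3753

Under SRS without replacement, Var(ȳ) = (1 − f)·s²/n with f = n/N = 5456/18824 = 0.28984275.
Var(ȳ) = (1 − 0.28984275)·1082/5456 = 0.71015725·0.19831378 = 0.14083397.
SE(ȳ) = √(0.14083397) = 0.3753.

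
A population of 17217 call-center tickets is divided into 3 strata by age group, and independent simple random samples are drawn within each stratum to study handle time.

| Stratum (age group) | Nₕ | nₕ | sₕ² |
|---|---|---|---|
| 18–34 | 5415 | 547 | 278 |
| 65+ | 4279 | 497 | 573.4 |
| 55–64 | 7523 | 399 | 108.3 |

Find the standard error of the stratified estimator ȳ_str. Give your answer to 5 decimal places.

Var(ȳ_str) = Σₕ Wₕ²(1 − fₕ)sₕ²/nₕ with Wₕ = Nₕ/N, N = 17217.
18–34: Wₕ = 0.31451472; term = 0.31451472²·(1 − 0.10101570)·278/547 = 0.04519512.
65+: Wₕ = 0.24853343; term = 0.24853343²·(1 − 0.11614863)·573.4/497 = 0.062986888.
55–64: Wₕ = 0.43695185; term = 0.43695185²·(1 − 0.05303735)·108.3/399 = 0.049074465.
Sum = 0.15725647.
SE = √(0.15725647) = 0.39656.

0.39656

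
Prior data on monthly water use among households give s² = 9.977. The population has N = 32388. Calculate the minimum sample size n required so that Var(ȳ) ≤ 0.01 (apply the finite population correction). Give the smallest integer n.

Without fpc, n₀ = s²/D = 9.977/0.01 = 997.7000.
With fpc, (1 − n/N)·s²/n ≤ D requires n ≥ n₀/(1 + n₀/N) = 997.7000/(1 + 997.7000/32388) = 967.8847.
Rounding up, n = 968.

968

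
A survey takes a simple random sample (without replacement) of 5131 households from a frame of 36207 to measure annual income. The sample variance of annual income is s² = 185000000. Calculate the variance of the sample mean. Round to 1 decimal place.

Under SRS without replacement, Var(ȳ) = (1 − f)·s²/n with f = n/N = 5131/36207 = 0.14171293.
Var(ȳ) = (1 − 0.14171293)·185000000/5131 = 0.85828707·36055.35 = 30945.841.

30945.8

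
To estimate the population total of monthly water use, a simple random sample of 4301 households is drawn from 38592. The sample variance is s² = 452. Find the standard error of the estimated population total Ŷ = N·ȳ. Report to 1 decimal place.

Var(Ŷ) = N²·Var(ȳ) = N²·(1 − n/N)·s²/n.
f = 4301/38592 = 0.11144797; Var(ȳ) = 0.88855203·452/4301 = 0.093379567.
Var(Ŷ) = 38592² · 0.093379567 = 1.3907415 × 10^8.
SE(Ŷ) = √(1.3907415 × 10^8) = 11793.0.

11793.0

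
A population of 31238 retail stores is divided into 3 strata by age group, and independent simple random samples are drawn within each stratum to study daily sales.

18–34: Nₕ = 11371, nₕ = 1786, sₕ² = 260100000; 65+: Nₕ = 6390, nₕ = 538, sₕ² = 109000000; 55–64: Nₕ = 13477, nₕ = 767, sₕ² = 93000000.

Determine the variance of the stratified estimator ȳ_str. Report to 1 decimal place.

45314.4

Var(ȳ_str) = Σₕ Wₕ²(1 − fₕ)sₕ²/nₕ with Wₕ = Nₕ/N, N = 31238.
18–34: Wₕ = 0.36401178; term = 0.36401178²·(1 − 0.15706622)·260100000/1786 = 16266.092.
65+: Wₕ = 0.20455855; term = 0.20455855²·(1 − 0.08419405)·109000000/538 = 7763.9541.
55–64: Wₕ = 0.43142967; term = 0.43142967²·(1 − 0.05691178)·93000000/767 = 21284.327.
Sum = 45314.373.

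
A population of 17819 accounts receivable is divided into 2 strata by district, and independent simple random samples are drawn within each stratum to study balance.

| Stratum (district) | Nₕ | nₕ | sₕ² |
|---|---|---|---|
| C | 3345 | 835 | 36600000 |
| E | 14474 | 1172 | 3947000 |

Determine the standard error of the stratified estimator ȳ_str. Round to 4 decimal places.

56.5787

Var(ȳ_str) = Σₕ Wₕ²(1 − fₕ)sₕ²/nₕ with Wₕ = Nₕ/N, N = 17819.
C: Wₕ = 0.18772097; term = 0.18772097²·(1 − 0.24962631)·36600000/835 = 1159.0383.
E: Wₕ = 0.81227903; term = 0.81227903²·(1 − 0.08097278)·3947000/1172 = 2042.1064.
Sum = 3201.1447.
SE = √(3201.1447) = 56.5787.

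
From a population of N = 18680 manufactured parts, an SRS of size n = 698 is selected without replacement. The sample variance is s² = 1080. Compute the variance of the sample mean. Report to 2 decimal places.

Under SRS without replacement, Var(ȳ) = (1 − f)·s²/n with f = n/N = 698/18680 = 0.03736617.
Var(ȳ) = (1 − 0.03736617)·1080/698 = 0.96263383·1.5472779 = 1.4894621.

1.49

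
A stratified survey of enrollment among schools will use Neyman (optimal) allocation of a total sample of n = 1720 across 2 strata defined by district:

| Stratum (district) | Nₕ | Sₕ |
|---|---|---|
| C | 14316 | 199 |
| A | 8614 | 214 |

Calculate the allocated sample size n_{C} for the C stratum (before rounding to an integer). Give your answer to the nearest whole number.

1044

Neyman allocation: nₕ = n·NₕSₕ / Σⱼ NⱼSⱼ.
Σ NⱼSⱼ = 14316·199 + 8614·214 = 4.69228 × 10^6.
n_{C} = 1720·14316·199 / (4.69228 × 10^6) = 1044.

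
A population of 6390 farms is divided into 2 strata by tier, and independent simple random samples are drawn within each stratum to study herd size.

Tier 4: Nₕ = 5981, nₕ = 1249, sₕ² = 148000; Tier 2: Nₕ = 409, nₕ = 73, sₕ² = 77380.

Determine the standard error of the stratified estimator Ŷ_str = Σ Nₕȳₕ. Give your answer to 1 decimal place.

59155.1

Var(Ŷ_str) = Σₕ Nₕ²(1 − fₕ)sₕ²/nₕ.
Tier 4: 5981²·(1 − 1249/5981)·148000/1249 = 3.3536506 × 10^9.
Tier 2: 409²·(1 − 73/409)·77380/73 = 1.4566944 × 10^8.
Sum = 3.49932 × 10^9.
SE = √(3.49932 × 10^9) = 59155.1.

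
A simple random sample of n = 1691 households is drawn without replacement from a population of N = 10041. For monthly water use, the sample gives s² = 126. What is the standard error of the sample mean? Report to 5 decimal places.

0.24892

Under SRS without replacement, Var(ȳ) = (1 − f)·s²/n with f = n/N = 1691/10041 = 0.16840952.
Var(ȳ) = (1 − 0.16840952)·126/1691 = 0.83159048·0.074512123 = 0.061963572.
SE(ȳ) = √(0.061963572) = 0.24892.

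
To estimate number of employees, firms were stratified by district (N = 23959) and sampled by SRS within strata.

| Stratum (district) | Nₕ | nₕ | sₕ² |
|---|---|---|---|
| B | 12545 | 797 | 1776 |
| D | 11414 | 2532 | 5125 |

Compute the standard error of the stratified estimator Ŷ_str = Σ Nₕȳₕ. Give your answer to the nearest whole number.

23100

Var(Ŷ_str) = Σₕ Nₕ²(1 − fₕ)sₕ²/nₕ.
B: 12545²·(1 − 797/12545)·1776/797 = 3.2841217 × 10^8.
D: 11414²·(1 − 2532/11414)·5125/2532 = 2.0520068 × 10^8.
Sum = 5.3361285 × 10^8.
SE = √(5.3361285 × 10^8) = 23100.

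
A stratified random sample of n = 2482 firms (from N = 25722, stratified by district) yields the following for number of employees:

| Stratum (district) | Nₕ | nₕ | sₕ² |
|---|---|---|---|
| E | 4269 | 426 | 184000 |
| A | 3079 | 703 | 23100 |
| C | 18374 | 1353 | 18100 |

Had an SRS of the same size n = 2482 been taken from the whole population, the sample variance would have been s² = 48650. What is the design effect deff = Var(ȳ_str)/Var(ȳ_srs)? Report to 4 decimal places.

0.9823

Var(ȳ_str) = Σ Wₕ²(1−fₕ)sₕ²/nₕ with Wₕ = Nₕ/25722:
  E: (4269/25722)²·(1−426/4269)·184000/426 = 10.710144
  A: (3079/25722)²·(1−703/3079)·23100/703 = 0.36333172
  C: (18374/25722)²·(1−1353/18374)·18100/1353 = 6.3235374
  → Var(ȳ_str) = 17.397013.
Var(ȳ_srs) = (1 − 2482/25722)·48650/2482 = 17.709751.
deff = 17.397013 / 17.709751 = 0.9823.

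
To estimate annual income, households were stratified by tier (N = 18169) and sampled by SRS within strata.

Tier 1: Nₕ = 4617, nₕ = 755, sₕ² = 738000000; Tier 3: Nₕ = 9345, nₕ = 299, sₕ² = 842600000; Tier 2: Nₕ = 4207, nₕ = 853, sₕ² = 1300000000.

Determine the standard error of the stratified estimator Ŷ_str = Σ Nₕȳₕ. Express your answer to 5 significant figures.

Var(Ŷ_str) = Σₕ Nₕ²(1 − fₕ)sₕ²/nₕ.
Tier 1: 4617²·(1 − 755/4617)·738000000/755 = 1.7429365 × 10^13.
Tier 3: 9345²·(1 − 299/9345)·842600000/299 = 2.3822435 × 10^14.
Tier 2: 4207²·(1 − 853/4207)·1300000000/853 = 2.1504527 × 10^13.
Sum = 2.7715824 × 10^14.
SE = √(2.7715824 × 10^14) = 1.6648 × 10^7.

1.6648 × 10^7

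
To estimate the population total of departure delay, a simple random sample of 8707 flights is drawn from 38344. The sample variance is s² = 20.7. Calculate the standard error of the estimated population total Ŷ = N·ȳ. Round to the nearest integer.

1644

Var(Ŷ) = N²·Var(ȳ) = N²·(1 − n/N)·s²/n.
f = 8707/38344 = 0.22707594; Var(ȳ) = 0.77292406·20.7/8707 = 0.0018375477.
Var(Ŷ) = 38344² · 0.0018375477 = 2.7016772 × 10^6.
SE(Ŷ) = √(2.7016772 × 10^6) = 1644.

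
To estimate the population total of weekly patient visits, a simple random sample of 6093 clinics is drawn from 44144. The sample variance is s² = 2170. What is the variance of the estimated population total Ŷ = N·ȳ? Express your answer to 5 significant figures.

5.9823 × 10^8

Var(Ŷ) = N²·Var(ȳ) = N²·(1 − n/N)·s²/n.
f = 6093/44144 = 0.13802555; Var(ȳ) = 0.86197445·2170/6093 = 0.30698909.
Var(Ŷ) = 44144² · 0.30698909 = 5.9822741 × 10^8.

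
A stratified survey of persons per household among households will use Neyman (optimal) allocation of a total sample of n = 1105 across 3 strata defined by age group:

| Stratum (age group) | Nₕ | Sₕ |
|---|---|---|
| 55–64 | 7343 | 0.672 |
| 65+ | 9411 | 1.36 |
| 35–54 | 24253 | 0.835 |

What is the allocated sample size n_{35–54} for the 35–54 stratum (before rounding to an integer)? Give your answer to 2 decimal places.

Neyman allocation: nₕ = n·NₕSₕ / Σⱼ NⱼSⱼ.
Σ NⱼSⱼ = 7343·0.672 + 9411·1.36 + 24253·0.835 = 37984.711.
n_{35–54} = 1105·24253·0.835 / 37984.711 = 589.12.

589.12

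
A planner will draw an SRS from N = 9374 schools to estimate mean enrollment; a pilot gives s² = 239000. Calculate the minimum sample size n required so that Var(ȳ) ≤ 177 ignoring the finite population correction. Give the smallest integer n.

Without fpc, n₀ = s²/D = 239000/177 = 1350.2825.
Rounding up, n = 1351.

1351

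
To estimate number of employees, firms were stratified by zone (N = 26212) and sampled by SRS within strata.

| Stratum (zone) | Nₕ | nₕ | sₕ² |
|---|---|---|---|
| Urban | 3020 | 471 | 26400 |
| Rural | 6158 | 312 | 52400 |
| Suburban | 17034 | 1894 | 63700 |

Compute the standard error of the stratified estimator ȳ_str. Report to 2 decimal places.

Var(ȳ_str) = Σₕ Wₕ²(1 − fₕ)sₕ²/nₕ with Wₕ = Nₕ/N, N = 26212.
Urban: Wₕ = 0.11521441; term = 0.11521441²·(1 − 0.15596026)·26400/471 = 0.62799976.
Rural: Wₕ = 0.23493057; term = 0.23493057²·(1 − 0.05066580)·52400/312 = 8.7998419.
Suburban: Wₕ = 0.64985503; term = 0.64985503²·(1 − 0.11118939)·63700/1894 = 12.624136.
Sum = 22.051978.
SE = √(22.051978) = 4.70.

4.70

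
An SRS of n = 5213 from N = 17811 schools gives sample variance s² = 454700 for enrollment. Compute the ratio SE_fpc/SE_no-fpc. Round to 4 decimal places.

0.8410

f = n/N = 5213/17811 = 0.29268430.
SE_no-fpc = √(s²/n) = 9.3393922; SE_fpc = √((1−f)s²/n) = 7.8546216.
Ratio = √(1−f) = 0.84102063.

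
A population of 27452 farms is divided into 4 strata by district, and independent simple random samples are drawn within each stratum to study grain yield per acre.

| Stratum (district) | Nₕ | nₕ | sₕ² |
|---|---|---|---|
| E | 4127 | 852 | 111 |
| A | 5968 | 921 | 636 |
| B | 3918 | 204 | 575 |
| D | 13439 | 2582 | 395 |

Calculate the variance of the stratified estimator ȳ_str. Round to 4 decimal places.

Var(ȳ_str) = Σₕ Wₕ²(1 − fₕ)sₕ²/nₕ with Wₕ = Nₕ/N, N = 27452.
E: Wₕ = 0.15033513; term = 0.15033513²·(1 − 0.20644536)·111/852 = 0.0023365828.
A: Wₕ = 0.21739764; term = 0.21739764²·(1 − 0.15432306)·636/921 = 0.027600162.
B: Wₕ = 0.14272184; term = 0.14272184²·(1 − 0.05206738)·575/204 = 0.054424698.
D: Wₕ = 0.48954539; term = 0.48954539²·(1 − 0.19212739)·395/2582 = 0.029618951.
Sum = 0.11398039.

0.1140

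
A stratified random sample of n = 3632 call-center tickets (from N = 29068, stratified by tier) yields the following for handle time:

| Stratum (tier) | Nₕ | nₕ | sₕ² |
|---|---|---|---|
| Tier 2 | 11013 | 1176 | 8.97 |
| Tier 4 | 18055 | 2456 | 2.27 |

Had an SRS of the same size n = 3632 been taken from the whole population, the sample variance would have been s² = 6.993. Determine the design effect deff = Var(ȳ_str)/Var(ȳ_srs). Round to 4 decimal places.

0.7633

Var(ȳ_str) = Σ Wₕ²(1−fₕ)sₕ²/nₕ with Wₕ = Nₕ/29068:
  Tier 2: (11013/29068)²·(1−1176/11013)·8.97/1176 = 9.7796459 × 10^-4
  Tier 4: (18055/29068)²·(1−2456/18055)·2.27/2456 = 3.0807854 × 10^-4
  → Var(ȳ_str) = 0.0012860431.
Var(ȳ_srs) = (1 − 3632/29068)·6.993/3632 = 0.0016848116.
deff = 0.0012860431 / 0.0016848116 = 0.7633.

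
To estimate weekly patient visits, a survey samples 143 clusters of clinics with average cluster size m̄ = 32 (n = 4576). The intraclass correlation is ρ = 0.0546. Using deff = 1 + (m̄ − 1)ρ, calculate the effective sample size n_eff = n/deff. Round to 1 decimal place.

1699.5

deff = 1 + (32 − 1)·0.0546 = 1 + 1.6926 = 2.6926.
n_eff = 4576 / 2.6926 = 1699.5.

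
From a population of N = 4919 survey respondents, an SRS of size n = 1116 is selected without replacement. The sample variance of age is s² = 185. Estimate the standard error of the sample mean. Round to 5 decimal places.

0.35800

Under SRS without replacement, Var(ȳ) = (1 − f)·s²/n with f = n/N = 1116/4919 = 0.22687538.
Var(ȳ) = (1 − 0.22687538)·185/1116 = 0.77312462·0.16577061 = 0.12816134.
SE(ȳ) = √(0.12816134) = 0.35800.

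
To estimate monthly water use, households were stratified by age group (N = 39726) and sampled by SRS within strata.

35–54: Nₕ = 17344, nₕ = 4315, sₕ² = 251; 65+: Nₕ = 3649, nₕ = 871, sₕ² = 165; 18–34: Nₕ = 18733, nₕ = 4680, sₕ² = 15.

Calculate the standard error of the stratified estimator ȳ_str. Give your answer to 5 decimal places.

Var(ȳ_str) = Σₕ Wₕ²(1 − fₕ)sₕ²/nₕ with Wₕ = Nₕ/N, N = 39726.
35–54: Wₕ = 0.43659065; term = 0.43659065²·(1 − 0.24878921)·251/4315 = 0.0083292058.
65+: Wₕ = 0.09185420; term = 0.09185420²·(1 − 0.23869553)·165/871 = 0.0012168085.
18–34: Wₕ = 0.47155515; term = 0.47155515²·(1 − 0.24982651)·15/4680 = 5.3465312 × 10^-4.
Sum = 0.010080667.
SE = √(0.010080667) = 0.10040.

0.10040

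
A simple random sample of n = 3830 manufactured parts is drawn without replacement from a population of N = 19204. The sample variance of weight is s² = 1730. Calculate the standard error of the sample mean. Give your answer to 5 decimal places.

Under SRS without replacement, Var(ȳ) = (1 − f)·s²/n with f = n/N = 3830/19204 = 0.19943762.
Var(ȳ) = (1 − 0.19943762)·1730/3830 = 0.80056238·0.45169713 = 0.36161173.
SE(ȳ) = √(0.36161173) = 0.60134.

0.60134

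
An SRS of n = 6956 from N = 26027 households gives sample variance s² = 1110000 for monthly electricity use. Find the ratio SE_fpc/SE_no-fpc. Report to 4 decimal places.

f = n/N = 6956/26027 = 0.26726092.
SE_no-fpc = √(s²/n) = 12.632279; SE_fpc = √((1−f)s²/n) = 10.813253.
Ratio = √(1−f) = 0.85600180.

0.8560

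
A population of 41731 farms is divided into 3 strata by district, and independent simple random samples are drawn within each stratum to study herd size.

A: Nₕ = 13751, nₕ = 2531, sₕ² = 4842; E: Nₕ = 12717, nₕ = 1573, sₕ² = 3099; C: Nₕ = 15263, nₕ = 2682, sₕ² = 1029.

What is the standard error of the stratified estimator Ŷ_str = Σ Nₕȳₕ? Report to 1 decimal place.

25456.6

Var(Ŷ_str) = Σₕ Nₕ²(1 − fₕ)sₕ²/nₕ.
A: 13751²·(1 − 2531/13751)·4842/2531 = 2.9516155 × 10^8.
E: 12717²·(1 − 1573/12717)·3099/1573 = 2.7920207 × 10^8.
C: 15263²·(1 − 2682/15263)·1029/2682 = 7.3673562 × 10^7.
Sum = 6.4803718 × 10^8.
SE = √(6.4803718 × 10^8) = 25456.6.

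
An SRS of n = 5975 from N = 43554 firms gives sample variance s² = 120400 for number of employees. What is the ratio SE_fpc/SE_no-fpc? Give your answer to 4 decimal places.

0.9289

f = n/N = 5975/43554 = 0.13718602.
SE_no-fpc = √(s²/n) = 4.488945; SE_fpc = √((1−f)s²/n) = 4.1696814.
Ratio = √(1−f) = 0.92887781.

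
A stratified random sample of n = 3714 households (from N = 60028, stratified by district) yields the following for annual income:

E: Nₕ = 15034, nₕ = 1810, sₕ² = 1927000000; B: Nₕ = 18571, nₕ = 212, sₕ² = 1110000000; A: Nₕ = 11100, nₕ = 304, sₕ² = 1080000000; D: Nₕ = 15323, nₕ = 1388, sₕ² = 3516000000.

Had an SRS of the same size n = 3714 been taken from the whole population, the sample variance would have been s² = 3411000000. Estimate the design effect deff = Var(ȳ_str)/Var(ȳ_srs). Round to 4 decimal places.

0.9545

Var(ȳ_str) = Σ Wₕ²(1−fₕ)sₕ²/nₕ with Wₕ = Nₕ/60028:
  E: (15034/60028)²·(1−1810/15034)·1927000000/1810 = 58739.843
  B: (18571/60028)²·(1−212/18571)·1110000000/212 = 495408.76
  A: (11100/60028)²·(1−304/11100)·1080000000/304 = 118148.52
  D: (15323/60028)²·(1−1388/15323)·3516000000/1388 = 150107.51
  → Var(ȳ_str) = 822404.63.
Var(ȳ_srs) = (1 − 3714/60028)·3411000000/3714 = 861593.32.
deff = 822404.63 / 861593.32 = 0.9545.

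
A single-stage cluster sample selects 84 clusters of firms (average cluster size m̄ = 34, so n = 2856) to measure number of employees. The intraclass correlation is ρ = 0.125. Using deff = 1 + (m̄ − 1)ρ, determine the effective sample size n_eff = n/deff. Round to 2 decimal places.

deff = 1 + (34 − 1)·0.125 = 1 + 4.125 = 5.125.
n_eff = 2856 / 5.125 = 557.27.

557.27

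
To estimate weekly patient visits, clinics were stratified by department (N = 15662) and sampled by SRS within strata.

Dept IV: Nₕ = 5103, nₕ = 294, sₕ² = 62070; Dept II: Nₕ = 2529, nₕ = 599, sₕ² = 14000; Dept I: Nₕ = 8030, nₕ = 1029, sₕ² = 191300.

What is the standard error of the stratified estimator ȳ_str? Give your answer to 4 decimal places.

Var(ȳ_str) = Σₕ Wₕ²(1 − fₕ)sₕ²/nₕ with Wₕ = Nₕ/N, N = 15662.
Dept IV: Wₕ = 0.32582046; term = 0.32582046²·(1 − 0.05761317)·62070/294 = 21.121284.
Dept II: Wₕ = 0.16147363; term = 0.16147363²·(1 − 0.23685251)·14000/599 = 0.4650642.
Dept I: Wₕ = 0.51270591; term = 0.51270591²·(1 − 0.12814446)·191300/1029 = 42.606983.
Sum = 64.193331.
SE = √(64.193331) = 8.0121.

8.0121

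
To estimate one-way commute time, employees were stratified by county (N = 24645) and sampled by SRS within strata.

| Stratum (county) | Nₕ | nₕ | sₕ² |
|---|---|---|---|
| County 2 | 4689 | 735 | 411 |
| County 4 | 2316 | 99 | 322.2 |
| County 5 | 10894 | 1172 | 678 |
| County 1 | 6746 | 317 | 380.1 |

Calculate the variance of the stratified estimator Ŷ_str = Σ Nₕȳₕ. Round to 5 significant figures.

1.4035 × 10^8

Var(Ŷ_str) = Σₕ Nₕ²(1 − fₕ)sₕ²/nₕ.
County 2: 4689²·(1 − 735/4689)·411/735 = 1.0367436 × 10^7.
County 4: 2316²·(1 − 99/2316)·322.2/99 = 1.6710698 × 10^7.
County 5: 10894²·(1 − 1172/10894)·678/1172 = 6.1269604 × 10^7.
County 1: 6746²·(1 − 317/6746)·380.1/317 = 5.2002997 × 10^7.
Sum = 1.4035074 × 10^8.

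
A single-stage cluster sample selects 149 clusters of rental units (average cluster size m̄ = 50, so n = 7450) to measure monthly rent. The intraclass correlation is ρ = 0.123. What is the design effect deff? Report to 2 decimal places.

deff = 1 + (50 − 1)·0.123 = 1 + 6.027 = 7.027.

7.03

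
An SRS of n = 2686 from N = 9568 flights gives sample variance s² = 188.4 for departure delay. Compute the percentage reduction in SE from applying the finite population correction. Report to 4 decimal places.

f = n/N = 2686/9568 = 0.28072742.
SE_no-fpc = √(s²/n) = 0.26484236; SE_fpc = √((1−f)s²/n) = 0.22461264.
Ratio = √(1−f) = 0.84809939. Reduction = 100·(1 − 0.84809939) = 15.1901%.

15.1901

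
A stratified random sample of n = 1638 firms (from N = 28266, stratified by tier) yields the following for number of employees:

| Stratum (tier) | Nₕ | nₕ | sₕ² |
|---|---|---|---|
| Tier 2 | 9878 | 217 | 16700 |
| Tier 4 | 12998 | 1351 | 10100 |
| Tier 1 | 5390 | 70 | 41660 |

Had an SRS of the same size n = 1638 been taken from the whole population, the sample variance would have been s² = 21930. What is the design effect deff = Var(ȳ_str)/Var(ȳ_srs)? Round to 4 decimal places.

Var(ȳ_str) = Σ Wₕ²(1−fₕ)sₕ²/nₕ with Wₕ = Nₕ/28266:
  Tier 2: (9878/28266)²·(1−217/9878)·16700/217 = 9.192193
  Tier 4: (12998/28266)²·(1−1351/12998)·10100/1351 = 1.416537
  Tier 1: (5390/28266)²·(1−70/5390)·41660/70 = 21.35959
  → Var(ȳ_str) = 31.96832.
Var(ȳ_srs) = (1 − 1638/28266)·21930/1638 = 12.612435.
deff = 31.96832 / 12.612435 = 2.5347.

2.5347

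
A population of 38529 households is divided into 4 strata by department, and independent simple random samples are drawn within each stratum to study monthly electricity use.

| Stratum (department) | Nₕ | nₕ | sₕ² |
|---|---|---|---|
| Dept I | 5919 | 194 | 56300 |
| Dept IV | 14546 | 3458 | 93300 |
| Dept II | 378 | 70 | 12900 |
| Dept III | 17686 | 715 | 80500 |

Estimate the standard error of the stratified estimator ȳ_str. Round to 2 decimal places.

Var(ȳ_str) = Σₕ Wₕ²(1 − fₕ)sₕ²/nₕ with Wₕ = Nₕ/N, N = 38529.
Dept I: Wₕ = 0.15362454; term = 0.15362454²·(1 − 0.03277581)·56300/194 = 6.6245292.
Dept IV: Wₕ = 0.37753381; term = 0.37753381²·(1 − 0.23772859)·93300/3458 = 2.9314196.
Dept II: Wₕ = 0.00981079; term = 0.00981079²·(1 − 0.18518519)·12900/70 = 0.014453024.
Dept III: Wₕ = 0.45903086; term = 0.45903086²·(1 − 0.04042746)·80500/715 = 22.764149.
Sum = 32.334551.
SE = √(32.334551) = 5.69.

5.69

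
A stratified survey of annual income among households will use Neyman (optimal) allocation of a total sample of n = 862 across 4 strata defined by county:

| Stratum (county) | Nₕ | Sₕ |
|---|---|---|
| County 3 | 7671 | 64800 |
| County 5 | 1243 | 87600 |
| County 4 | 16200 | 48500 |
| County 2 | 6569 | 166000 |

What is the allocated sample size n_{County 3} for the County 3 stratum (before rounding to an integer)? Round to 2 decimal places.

Neyman allocation: nₕ = n·NₕSₕ / Σⱼ NⱼSⱼ.
Σ NⱼSⱼ = 7671·64800 + 1243·87600 + 16200·48500 + 6569·166000 = 2.4821216 × 10^9.
n_{County 3} = 862·7671·64800 / (2.4821216 × 10^9) = 172.63.

172.63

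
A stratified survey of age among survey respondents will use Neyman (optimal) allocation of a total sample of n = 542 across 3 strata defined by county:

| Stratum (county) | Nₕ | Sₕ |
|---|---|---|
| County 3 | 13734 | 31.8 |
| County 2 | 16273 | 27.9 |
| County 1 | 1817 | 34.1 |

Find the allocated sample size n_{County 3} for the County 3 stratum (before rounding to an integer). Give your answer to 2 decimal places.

248.46

Neyman allocation: nₕ = n·NₕSₕ / Σⱼ NⱼSⱼ.
Σ NⱼSⱼ = 13734·31.8 + 16273·27.9 + 1817·34.1 = 952717.6.
n_{County 3} = 542·13734·31.8 / 952717.6 = 248.46.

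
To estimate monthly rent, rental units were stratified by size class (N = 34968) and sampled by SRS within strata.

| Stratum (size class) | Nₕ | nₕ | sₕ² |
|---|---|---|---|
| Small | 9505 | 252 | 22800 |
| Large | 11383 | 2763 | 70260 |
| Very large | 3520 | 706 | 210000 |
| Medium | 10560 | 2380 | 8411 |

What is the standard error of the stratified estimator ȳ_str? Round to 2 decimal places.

Var(ȳ_str) = Σₕ Wₕ²(1 − fₕ)sₕ²/nₕ with Wₕ = Nₕ/N, N = 34968.
Small: Wₕ = 0.27181995; term = 0.27181995²·(1 − 0.02651236)·22800/252 = 6.5076982.
Large: Wₕ = 0.32552620; term = 0.32552620²·(1 − 0.24273039)·70260/2763 = 2.0405614.
Very large: Wₕ = 0.10066346; term = 0.10066346²·(1 − 0.20056818)·210000/706 = 2.4095712.
Medium: Wₕ = 0.30199039; term = 0.30199039²·(1 − 0.22537879)·8411/2380 = 0.24965847.
Sum = 11.207489.
SE = √(11.207489) = 3.35.

3.35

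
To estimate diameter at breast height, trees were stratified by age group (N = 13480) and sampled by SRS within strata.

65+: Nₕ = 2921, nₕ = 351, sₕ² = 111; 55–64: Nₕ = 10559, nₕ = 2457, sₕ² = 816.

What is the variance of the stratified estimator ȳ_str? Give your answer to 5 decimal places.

0.16942

Var(ȳ_str) = Σₕ Wₕ²(1 − fₕ)sₕ²/nₕ with Wₕ = Nₕ/N, N = 13480.
65+: Wₕ = 0.21669139; term = 0.21669139²·(1 − 0.12016433)·111/351 = 0.01306474.
55–64: Wₕ = 0.78330861; term = 0.78330861²·(1 − 0.23269249)·816/2457 = 0.15635805.
Sum = 0.16942279.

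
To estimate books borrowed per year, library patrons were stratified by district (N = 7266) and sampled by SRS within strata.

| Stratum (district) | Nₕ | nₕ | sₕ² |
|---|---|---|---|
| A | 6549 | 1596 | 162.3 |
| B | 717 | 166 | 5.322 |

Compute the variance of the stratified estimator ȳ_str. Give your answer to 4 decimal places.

Var(ȳ_str) = Σₕ Wₕ²(1 − fₕ)sₕ²/nₕ with Wₕ = Nₕ/N, N = 7266.
A: Wₕ = 0.90132122; term = 0.90132122²·(1 − 0.24370133)·162.3/1596 = 0.062479589.
B: Wₕ = 0.09867878; term = 0.09867878²·(1 − 0.23152022)·5.322/166 = 2.3990912 × 10^-4.
Sum = 0.062719498.

0.0627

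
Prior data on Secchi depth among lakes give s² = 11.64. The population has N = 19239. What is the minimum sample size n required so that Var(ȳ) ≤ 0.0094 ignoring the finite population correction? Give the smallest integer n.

Without fpc, n₀ = s²/D = 11.64/0.0094 = 1238.2979.
Rounding up, n = 1239.

1239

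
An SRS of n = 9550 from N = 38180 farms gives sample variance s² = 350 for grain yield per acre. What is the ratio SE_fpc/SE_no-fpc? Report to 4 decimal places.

f = n/N = 9550/38180 = 0.25013096.
SE_no-fpc = √(s²/n) = 0.19143985; SE_fpc = √((1−f)s²/n) = 0.16577729.
Ratio = √(1−f) = 0.86594979.

0.8659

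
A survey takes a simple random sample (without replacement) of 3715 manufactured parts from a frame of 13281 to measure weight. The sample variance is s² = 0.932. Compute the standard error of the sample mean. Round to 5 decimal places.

0.01344

Under SRS without replacement, Var(ȳ) = (1 − f)·s²/n with f = n/N = 3715/13281 = 0.27972291.
Var(ȳ) = (1 − 0.27972291)·0.932/3715 = 0.72027709·2.5087483 × 10^-4 = 1.8069939 × 10^-4.
SE(ȳ) = √(1.8069939 × 10^-4) = 0.01344.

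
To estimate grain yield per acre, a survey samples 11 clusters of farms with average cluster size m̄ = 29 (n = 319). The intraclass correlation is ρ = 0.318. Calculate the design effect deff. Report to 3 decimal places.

9.904

deff = 1 + (29 − 1)·0.318 = 1 + 8.904 = 9.904.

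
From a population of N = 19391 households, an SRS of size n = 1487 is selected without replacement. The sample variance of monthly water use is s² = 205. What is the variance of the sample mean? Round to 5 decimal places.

Under SRS without replacement, Var(ȳ) = (1 − f)·s²/n with f = n/N = 1487/19391 = 0.07668506.
Var(ȳ) = (1 − 0.07668506)·205/1487 = 0.92331494·0.13786147 = 0.12728955.

0.12729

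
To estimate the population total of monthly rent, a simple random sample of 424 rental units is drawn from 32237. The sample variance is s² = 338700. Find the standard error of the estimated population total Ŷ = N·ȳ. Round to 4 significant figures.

Var(Ŷ) = N²·Var(ȳ) = N²·(1 − n/N)·s²/n.
f = 424/32237 = 0.01315259; Var(ȳ) = 0.98684741·338700/424 = 788.31419.
Var(Ŷ) = 32237² · 788.31419 = 8.1923516 × 10^11.
SE(Ŷ) = √(8.1923516 × 10^11) = 905100.

905100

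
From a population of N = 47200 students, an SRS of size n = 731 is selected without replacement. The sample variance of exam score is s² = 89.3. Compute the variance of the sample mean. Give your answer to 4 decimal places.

0.1203

Under SRS without replacement, Var(ȳ) = (1 − f)·s²/n with f = n/N = 731/47200 = 0.01548729.
Var(ȳ) = (1 − 0.01548729)·89.3/731 = 0.98451271·0.12216142 = 0.12026947.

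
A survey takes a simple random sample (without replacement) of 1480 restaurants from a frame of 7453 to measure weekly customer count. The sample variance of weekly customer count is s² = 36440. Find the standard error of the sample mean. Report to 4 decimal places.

Under SRS without replacement, Var(ȳ) = (1 − f)·s²/n with f = n/N = 1480/7453 = 0.19857775.
Var(ȳ) = (1 − 0.19857775)·36440/1480 = 0.80142225·24.621622 = 19.732315.
SE(ȳ) = √(19.732315) = 4.4421.

4.4421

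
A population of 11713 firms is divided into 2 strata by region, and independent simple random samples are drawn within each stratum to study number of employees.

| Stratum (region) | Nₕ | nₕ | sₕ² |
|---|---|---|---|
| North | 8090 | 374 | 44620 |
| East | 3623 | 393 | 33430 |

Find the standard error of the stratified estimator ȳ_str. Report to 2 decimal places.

Var(ȳ_str) = Σₕ Wₕ²(1 − fₕ)sₕ²/nₕ with Wₕ = Nₕ/N, N = 11713.
North: Wₕ = 0.69068556; term = 0.69068556²·(1 − 0.04622991)·44620/374 = 54.282822.
East: Wₕ = 0.30931444; term = 0.30931444²·(1 − 0.10847364)·33430/393 = 7.2556846.
Sum = 61.538507.
SE = √(61.538507) = 7.84.

7.84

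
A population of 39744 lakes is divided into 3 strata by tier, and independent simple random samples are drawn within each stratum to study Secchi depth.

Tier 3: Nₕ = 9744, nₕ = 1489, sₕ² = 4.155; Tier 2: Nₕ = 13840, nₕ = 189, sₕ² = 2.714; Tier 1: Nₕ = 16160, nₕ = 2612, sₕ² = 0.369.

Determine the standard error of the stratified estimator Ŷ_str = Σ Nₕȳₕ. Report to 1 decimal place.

Var(Ŷ_str) = Σₕ Nₕ²(1 − fₕ)sₕ²/nₕ.
Tier 3: 9744²·(1 − 1489/9744)·4.155/1489 = 224455.72.
Tier 2: 13840²·(1 − 189/13840)·2.714/189 = 2.7129925 × 10^6.
Tier 1: 16160²·(1 − 2612/16160)·0.369/2612 = 30929.275.
Sum = 2.9683775 × 10^6.
SE = √(2.9683775 × 10^6) = 1722.9.

1722.9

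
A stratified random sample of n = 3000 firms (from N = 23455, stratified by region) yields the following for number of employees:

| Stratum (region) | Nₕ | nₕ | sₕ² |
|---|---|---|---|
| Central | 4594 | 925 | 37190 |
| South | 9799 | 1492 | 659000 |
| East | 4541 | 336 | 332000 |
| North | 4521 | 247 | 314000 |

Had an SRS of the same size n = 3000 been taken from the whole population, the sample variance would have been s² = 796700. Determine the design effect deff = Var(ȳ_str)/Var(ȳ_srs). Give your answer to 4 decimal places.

0.6284

Var(ȳ_str) = Σ Wₕ²(1−fₕ)sₕ²/nₕ with Wₕ = Nₕ/23455:
  Central: (4594/23455)²·(1−925/4594)·37190/925 = 1.2318342
  South: (9799/23455)²·(1−1492/9799)·659000/1492 = 65.353926
  East: (4541/23455)²·(1−336/4541)·332000/336 = 34.296155
  North: (4521/23455)²·(1−247/4521)·314000/247 = 44.650965
  → Var(ȳ_str) = 145.53288.
Var(ȳ_srs) = (1 − 3000/23455)·796700/3000 = 231.5995.
deff = 145.53288 / 231.5995 = 0.6284.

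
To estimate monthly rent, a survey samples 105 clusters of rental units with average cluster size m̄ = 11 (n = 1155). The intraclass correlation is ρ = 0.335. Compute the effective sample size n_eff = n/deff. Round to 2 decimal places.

265.52

deff = 1 + (11 − 1)·0.335 = 1 + 3.35 = 4.35.
n_eff = 1155 / 4.35 = 265.52.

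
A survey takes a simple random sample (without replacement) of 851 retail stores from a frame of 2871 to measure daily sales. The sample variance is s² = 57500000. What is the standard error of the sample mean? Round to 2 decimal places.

Under SRS without replacement, Var(ȳ) = (1 − f)·s²/n with f = n/N = 851/2871 = 0.29641240.
Var(ȳ) = (1 − 0.29641240)·57500000/851 = 0.70358760·67567.568 = 47539.703.
SE(ȳ) = √(47539.703) = 218.04.

218.04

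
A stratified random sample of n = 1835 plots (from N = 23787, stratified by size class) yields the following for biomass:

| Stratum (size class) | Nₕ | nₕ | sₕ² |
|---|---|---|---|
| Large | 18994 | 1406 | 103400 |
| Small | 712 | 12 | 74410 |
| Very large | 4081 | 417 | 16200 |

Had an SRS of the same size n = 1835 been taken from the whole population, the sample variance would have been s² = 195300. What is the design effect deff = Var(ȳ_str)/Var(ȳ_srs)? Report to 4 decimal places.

0.5081

Var(ȳ_str) = Σ Wₕ²(1−fₕ)sₕ²/nₕ with Wₕ = Nₕ/23787:
  Large: (18994/23787)²·(1−1406/18994)·103400/1406 = 43.419894
  Small: (712/23787)²·(1−12/712)·74410/12 = 5.4619629
  Very large: (4081/23787)²·(1−417/4081)·16200/417 = 1.0266483
  → Var(ȳ_str) = 49.908505.
Var(ȳ_srs) = (1 − 1835/23787)·195300/1835 = 98.220151.
deff = 49.908505 / 98.220151 = 0.5081.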